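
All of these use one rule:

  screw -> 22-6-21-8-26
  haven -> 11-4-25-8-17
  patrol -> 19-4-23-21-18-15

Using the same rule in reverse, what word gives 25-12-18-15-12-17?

violin

Letters become their 1-based position plus 3 (so a→4, b→5, …).
Reversing it on 25-12-18-15-12-17: 25→(25−3)÷1=22=v, 12→(12−3)÷1=9=i, 18→(18−3)÷1=15=o, 15→(15−3)÷1=12=l, 12→(12−3)÷1=9=i, 17→(17−3)÷1=14=n.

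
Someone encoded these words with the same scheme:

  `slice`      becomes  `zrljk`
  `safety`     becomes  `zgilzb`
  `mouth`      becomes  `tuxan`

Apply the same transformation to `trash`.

Shifts by position in slice: pos 0: s→z (+7), pos 1: l→r (+6), pos 2: i→l (+3), pos 3: c→j (+7), pos 4: e→k (+6) — repeating every 3. It's a Vigenère-style cipher with numeric key [7,6,3]: position i shifts by key[i mod 3].
On trash: t+7=a, r+6=x, a+3=d, s+7=z, h+6=n.

axdzn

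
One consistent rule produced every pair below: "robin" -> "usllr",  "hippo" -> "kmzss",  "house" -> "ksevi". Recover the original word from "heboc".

early

Shifts by position in robin: pos 0: r→u (+3), pos 1: o→s (+4), pos 2: b→l (+10), pos 3: i→l (+3), pos 4: n→r (+4) — repeating every 3. The shifts repeat in a cycle of length 3: positions 0,1,… shift by +3, +4, +10, then the pattern repeats.
Undoing it on heboc: h−3=e, e−4=a, b−10=r, o−3=l, c−4=y.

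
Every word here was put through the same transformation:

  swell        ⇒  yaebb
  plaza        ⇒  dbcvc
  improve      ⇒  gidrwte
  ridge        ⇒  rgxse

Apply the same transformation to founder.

lwmpxer

s(18)→y(24) and w(22)→a(0) fit y≡7x+2 (mod 26); the inverse of 7 mod 26 is 15. Each letter's alphabet position (a=0..z=25) is mapped through 7·x+2 mod 26 — an affine cipher.
For founder: f(5)→7·5+2≡11=l; o(14)→7·14+2≡22=w; u(20)→7·20+2≡12=m; n(13)→7·13+2≡15=p; d(3)→7·3+2≡23=x; e(4)→7·4+2≡4=e; r(17)→7·17+2≡17=r (all mod 26).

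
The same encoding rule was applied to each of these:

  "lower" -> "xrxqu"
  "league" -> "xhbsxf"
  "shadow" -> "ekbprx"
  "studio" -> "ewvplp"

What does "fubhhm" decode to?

The shifts repeat in a cycle of length 3: positions 0,1,… shift by +12, +3, +1, then the pattern repeats.
Reversing it on fubhhm: f−12=t, u−3=r, b−1=a, h−12=v, h−3=e, m−1=l.

travel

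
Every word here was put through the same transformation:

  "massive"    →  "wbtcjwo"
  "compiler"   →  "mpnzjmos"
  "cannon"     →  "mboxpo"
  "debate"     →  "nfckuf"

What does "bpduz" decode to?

rocky

Shifts by position in massive: pos 0: m→w (+10), pos 1: a→b (+1), pos 2: s→t (+1), pos 3: s→c (+10), pos 4: i→j (+1), pos 5: v→w (+1) — repeating every 3. The shifts repeat in a cycle of length 3: positions 0,1,… shift by +10, +1, +1, then the pattern repeats.
Undoing it on bpduz: b−10=r, p−1=o, d−1=c, u−10=k, z−1=y.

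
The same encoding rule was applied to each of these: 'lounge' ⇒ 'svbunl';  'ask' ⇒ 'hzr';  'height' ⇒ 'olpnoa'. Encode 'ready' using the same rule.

ylhkf

Compare letters: l→s is +7, o→v is +7, u→b is +7 — a constant shift. This is a Caesar cipher with shift 7.
On ready: r+7=y, e+7=l, a+7=h, d+7=k, y+7=f.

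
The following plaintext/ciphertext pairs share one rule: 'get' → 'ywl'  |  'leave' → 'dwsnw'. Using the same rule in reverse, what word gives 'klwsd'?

steal

Compare letters: g→y is +18, e→w is +18, t→l is +18 — a constant shift. It's a constant shift of +18 (ROT18).
Undoing it on klwsd: k−18=s, l−18=t, w−18=e, s−18=a, d−18=l.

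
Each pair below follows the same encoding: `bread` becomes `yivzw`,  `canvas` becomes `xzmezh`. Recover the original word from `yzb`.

bay

Each pair mirrors across the alphabet (b↔y, r↔i, e↔v): positions sum to 25. Each letter is replaced by its mirror in the alphabet: a↔z, b↔y, c↔x, and so on (the Atbash cipher).
Reversing it on yzb: y↔b, z↔a, b↔y.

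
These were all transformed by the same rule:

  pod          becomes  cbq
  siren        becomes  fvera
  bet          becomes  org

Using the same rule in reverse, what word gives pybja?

Compare letters: p→c is +13, o→b is +13, d→q is +13 — a constant shift. It's a constant shift of +13 (ROT13).
Undoing it on pybja: p−13=c, y−13=l, b−13=o, j−13=w, a−13=n.

clown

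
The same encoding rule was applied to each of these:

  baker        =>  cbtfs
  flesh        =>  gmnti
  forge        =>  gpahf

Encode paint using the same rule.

qbrou

Shifts by position in baker: pos 0: b→c (+1), pos 1: a→b (+1), pos 2: k→t (+9), pos 3: e→f (+1), pos 4: r→s (+1) — repeating every 3. It's a Vigenère-style cipher with numeric key [1,1,9]: position i shifts by key[i mod 3].
For paint: p+1=q, a+1=b, i+9=r, n+1=o, t+1=u.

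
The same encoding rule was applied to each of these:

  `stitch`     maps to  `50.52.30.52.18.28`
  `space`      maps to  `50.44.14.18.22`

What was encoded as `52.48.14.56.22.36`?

The formula is n = 2×(alphabet index, a=1) + 12.
Decoding 52.48.14.56.22.36: 52→(52−12)÷2=20=t, 48→(48−12)÷2=18=r, 14→(14−12)÷2=1=a, 56→(56−12)÷2=22=v, 22→(22−12)÷2=5=e, 36→(36−12)÷2=12=l.

travel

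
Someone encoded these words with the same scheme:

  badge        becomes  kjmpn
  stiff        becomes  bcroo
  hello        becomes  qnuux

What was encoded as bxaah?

Every letter moves 9 places later in the alphabet, wrapping around z→a.
Decoding bxaah: b−9=s, x−9=o, a−9=r, a−9=r, h−9=y.

sorry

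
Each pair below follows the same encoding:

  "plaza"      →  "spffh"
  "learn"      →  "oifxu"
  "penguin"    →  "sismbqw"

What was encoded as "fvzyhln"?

In plaza: p→s is +3, l→p is +4, a→f is +5, z→f is +6 — the shift increases by 1 each position. Letter i (0-indexed) is shifted by i+3, so successive shifts are 3, 4, 5, ….
Reversing it on fvzyhln: f−3=c, v−4=r, z−5=u, y−6=s, h−7=a, l−8=d, n−9=e.

crusade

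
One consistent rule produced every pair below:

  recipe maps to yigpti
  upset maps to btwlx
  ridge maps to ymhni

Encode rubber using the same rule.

yyfiiv

Shifts by position in recipe: pos 0: r→y (+7), pos 1: e→i (+4), pos 2: c→g (+4), pos 3: i→p (+7), pos 4: p→t (+4), pos 5: e→i (+4) — repeating every 3. The shifts repeat in a cycle of length 3: positions 0,1,… shift by +7, +4, +4, then the pattern repeats.
On rubber: r+7=y, u+4=y, b+4=f, b+7=i, e+4=i, r+4=v.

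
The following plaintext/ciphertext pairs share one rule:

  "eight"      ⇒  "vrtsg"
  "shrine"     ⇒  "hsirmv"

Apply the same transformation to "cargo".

xzitl

Each pair mirrors across the alphabet (e↔v, i↔r, g↔t): positions sum to 25. Letters are reflected about the middle of the alphabet (position → 25−position): Atbash.
On cargo: c↔x, a↔z, r↔i, g↔t, o↔l.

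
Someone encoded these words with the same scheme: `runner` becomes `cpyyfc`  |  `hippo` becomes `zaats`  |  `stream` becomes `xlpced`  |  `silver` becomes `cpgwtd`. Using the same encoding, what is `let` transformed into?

The output letters match the input read backwards, each shifted +11: runner reversed is rennur. Read the word backwards and shift each letter +11.
For let: reverse → tel; then shift: t+11=e, e+11=p, l+11=w.

epw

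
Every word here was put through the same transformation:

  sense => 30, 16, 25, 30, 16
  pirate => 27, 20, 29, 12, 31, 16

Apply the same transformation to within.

Letters become their 1-based position plus 11 (so a→12, b→13, …).
For within: w=23→34, i=9→20, t=20→31, h=8→19, i=9→20, n=14→25.

34, 20, 31, 19, 20, 25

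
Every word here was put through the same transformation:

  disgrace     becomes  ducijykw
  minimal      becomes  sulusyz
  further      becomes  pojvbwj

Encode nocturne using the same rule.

lekvojlw

d(3)→d(3) and i(8)→u(20) fit y≡19x+24 (mod 26); the inverse of 19 mod 26 is 11. Treating letters as 0–25, the rule is x ↦ 19x + 24 (mod 26).
Applying it to nocturne: n(13)→19·13+24≡11=l; o(14)→19·14+24≡4=e; c(2)→19·2+24≡10=k; t(19)→19·19+24≡21=v; u(20)→19·20+24≡14=o; r(17)→19·17+24≡9=j; n(13)→19·13+24≡11=l; e(4)→19·4+24≡22=w (all mod 26).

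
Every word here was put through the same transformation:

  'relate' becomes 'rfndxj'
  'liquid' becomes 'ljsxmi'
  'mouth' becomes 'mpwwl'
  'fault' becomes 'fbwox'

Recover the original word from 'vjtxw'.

In relate: r→r is +0, e→f is +1, l→n is +2, a→d is +3 — the shift increases by 1 each position. Each letter shifts forward by its position index (0, 1, 2, …) — the shift grows by one for each successive letter.
Reversing it on vjtxw: v−0=v, j−1=i, t−2=r, x−3=u, w−4=s.

virus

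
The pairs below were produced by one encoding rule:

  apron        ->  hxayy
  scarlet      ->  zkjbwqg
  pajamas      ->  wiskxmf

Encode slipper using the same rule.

ztrzaqe

The shift increases by 1 at each position, starting from +7: 7, 8, 9, ….
For slipper: s+7=z, l+8=t, i+9=r, p+10=z, p+11=a, e+12=q, r+13=e.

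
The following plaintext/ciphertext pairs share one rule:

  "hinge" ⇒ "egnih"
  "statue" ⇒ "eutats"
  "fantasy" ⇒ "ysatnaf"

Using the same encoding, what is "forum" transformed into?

The output letters match the input read backwards: hinge reversed is egnih. It's just the letters in reverse order.
For forum: reverse → murof.

murof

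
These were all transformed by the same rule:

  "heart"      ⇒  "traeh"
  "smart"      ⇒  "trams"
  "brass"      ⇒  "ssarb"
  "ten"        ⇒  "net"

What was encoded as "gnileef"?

The output letters match the input read backwards: heart reversed is traeh. It's just the letters in reverse order.
Undoing it on gnileef: then reverse → feeling.

feeling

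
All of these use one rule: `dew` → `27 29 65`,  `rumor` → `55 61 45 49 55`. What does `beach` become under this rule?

23 29 21 25 35

d(#4)→27 and e(#5)→29: differences scale by 2, so n = 2·pos + 19. With a=1..z=26, the number is 2·pos + 19.
On beach: b=2→23, e=5→29, a=1→21, c=3→25, h=8→35.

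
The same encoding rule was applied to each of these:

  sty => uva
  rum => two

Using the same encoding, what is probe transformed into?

rtqdg

Every letter moves 2 places later in the alphabet, wrapping around z→a.
Applying it to probe: p+2=r, r+2=t, o+2=q, b+2=d, e+2=g.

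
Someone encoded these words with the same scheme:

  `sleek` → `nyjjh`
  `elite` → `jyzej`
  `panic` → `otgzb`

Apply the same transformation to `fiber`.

s(18)→n(13) and l(11)→y(24) fit y≡17x+19 (mod 26); the inverse of 17 mod 26 is 23. This is an affine cipher: with a=0,…,z=25, each position x becomes (17x+19) mod 26.
Applying it to fiber: f(5)→17·5+19≡0=a; i(8)→17·8+19≡25=z; b(1)→17·1+19≡10=k; e(4)→17·4+19≡9=j; r(17)→17·17+19≡22=w (all mod 26).

azkjw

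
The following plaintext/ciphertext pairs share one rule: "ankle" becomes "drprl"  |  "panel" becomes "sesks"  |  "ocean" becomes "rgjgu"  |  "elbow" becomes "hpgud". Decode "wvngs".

In ankle: a→d is +3, n→r is +4, k→p is +5, l→r is +6 — the shift increases by 1 each position. The shift increases by 1 at each position, starting from +3: 3, 4, 5, ….
Decoding wvngs: w−3=t, v−4=r, n−5=i, g−6=a, s−7=l.

trial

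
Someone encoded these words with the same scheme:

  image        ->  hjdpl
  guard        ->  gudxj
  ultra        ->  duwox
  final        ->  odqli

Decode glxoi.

The output letters match the input read backwards, each shifted +3: image reversed is egami. Two steps: reverse the string, then apply a Caesar shift of +3.
Decoding glxoi: shift back: g−3=d, l−3=i, x−3=u, o−3=l, i−3=f → diulf; then reverse → fluid.

fluid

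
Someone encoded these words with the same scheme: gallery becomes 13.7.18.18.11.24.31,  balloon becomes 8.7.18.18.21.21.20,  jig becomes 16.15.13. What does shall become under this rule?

25.14.7.18.18

g is letter #7 and maps to 13: an offset of 6. The number is (letter's place in the alphabet, a=1) + 6.
For shall: s=19→25, h=8→14, a=1→7, l=12→18, l=12→18.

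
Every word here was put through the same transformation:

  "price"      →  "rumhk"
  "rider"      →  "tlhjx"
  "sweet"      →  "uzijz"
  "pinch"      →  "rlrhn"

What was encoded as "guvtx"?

In price: p→r is +2, r→u is +3, i→m is +4, c→h is +5 — the shift increases by 1 each position. Each letter shifts forward by (position + 2), i.e. 2, 3, 4, … — the shift grows by one for each successive letter.
Reversing it on guvtx: g−2=e, u−3=r, v−4=r, t−5=o, x−6=r.

error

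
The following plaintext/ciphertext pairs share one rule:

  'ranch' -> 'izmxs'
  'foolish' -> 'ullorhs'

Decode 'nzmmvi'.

Each pair mirrors across the alphabet (r↔i, a↔z, n↔m): positions sum to 25. Letters are reflected about the middle of the alphabet (position → 25−position): Atbash.
Decoding nzmmvi: n↔m, z↔a, m↔n, m↔n, v↔e, i↔r.

manner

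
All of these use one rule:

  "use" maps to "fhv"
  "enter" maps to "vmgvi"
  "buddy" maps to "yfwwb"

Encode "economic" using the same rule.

vxlmlnrx

Letters are reflected about the middle of the alphabet (position → 25−position): Atbash.
On economic: e↔v, c↔x, o↔l, n↔m, o↔l, m↔n, i↔r, c↔x.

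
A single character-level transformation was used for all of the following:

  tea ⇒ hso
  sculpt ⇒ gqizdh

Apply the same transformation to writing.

Compare letters: t→h is +14, e→s is +14, a→o is +14 — a constant shift. This is a Caesar cipher with shift 14.
Applying it to writing: w+14=k, r+14=f, i+14=w, t+14=h, i+14=w, n+14=b, g+14=u.

kfwhwbu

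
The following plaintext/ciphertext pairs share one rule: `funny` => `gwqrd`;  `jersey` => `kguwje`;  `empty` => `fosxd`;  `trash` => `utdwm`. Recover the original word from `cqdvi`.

Letter i (0-indexed) is shifted by i+1, so successive shifts are 1, 2, 3, ….
Decoding cqdvi: c−1=b, q−2=o, d−3=a, v−4=r, i−5=d.

board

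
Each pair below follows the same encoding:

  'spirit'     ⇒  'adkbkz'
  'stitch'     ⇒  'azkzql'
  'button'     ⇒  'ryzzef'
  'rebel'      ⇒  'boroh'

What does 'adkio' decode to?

s(18)→a(0) and p(15)→d(3) fit y≡25x+18 (mod 26); the inverse of 25 mod 26 is 25. Treating letters as 0–25, the rule is x ↦ 25x + 18 (mod 26).
Decoding adkio: a(0)→25·(0−18)≡18=s; d(3)→25·(3−18)≡15=p; k(10)→25·(10−18)≡8=i; i(8)→25·(8−18)≡10=k; o(14)→25·(14−18)≡4=e (all mod 26).

spike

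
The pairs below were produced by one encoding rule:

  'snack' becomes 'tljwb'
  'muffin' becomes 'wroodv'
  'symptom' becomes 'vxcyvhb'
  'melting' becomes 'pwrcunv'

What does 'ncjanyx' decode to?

operate

The output letters match the input read backwards, each shifted +9: snack reversed is kcans. Read the word backwards and shift each letter +9.
Reversing it on ncjanyx: shift back: n−9=e, c−9=t, j−9=a, a−9=r, n−9=e, y−9=p, x−9=o → etarepo; then reverse → operate.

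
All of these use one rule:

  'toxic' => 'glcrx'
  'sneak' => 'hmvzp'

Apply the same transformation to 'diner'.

Letters are reflected about the middle of the alphabet (position → 25−position): Atbash.
For diner: d↔w, i↔r, n↔m, e↔v, r↔i.

wrmvi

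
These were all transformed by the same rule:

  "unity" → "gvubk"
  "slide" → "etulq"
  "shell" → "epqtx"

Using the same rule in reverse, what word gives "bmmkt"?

peach

A repeating key of period 2 is used — shifts +12, +8 over and over.
Decoding bmmkt: b−12=p, m−8=e, m−12=a, k−8=c, t−12=h.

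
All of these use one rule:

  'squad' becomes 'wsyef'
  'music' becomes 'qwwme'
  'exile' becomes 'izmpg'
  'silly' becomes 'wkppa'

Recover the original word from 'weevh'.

scarf

It's a Vigenère-style cipher with numeric key [4,2,4]: position i shifts by key[i mod 3].
Undoing it on weevh: w−4=s, e−2=c, e−4=a, v−4=r, h−2=f.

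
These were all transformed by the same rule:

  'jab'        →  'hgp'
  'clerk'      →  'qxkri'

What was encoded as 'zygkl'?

The output letters match the input read backwards, each shifted +6: jab reversed is baj. The word is reversed, then every letter is shifted forward by 6.
Decoding zygkl: shift back: z−6=t, y−6=s, g−6=a, k−6=e, l−6=f → tsaef; then reverse → feast.

feast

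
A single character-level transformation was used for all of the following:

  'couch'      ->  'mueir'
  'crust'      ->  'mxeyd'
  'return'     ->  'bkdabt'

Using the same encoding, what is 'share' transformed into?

cnkxo

Shifts by position in couch: pos 0: c→m (+10), pos 1: o→u (+6), pos 2: u→e (+10), pos 3: c→i (+6) — repeating every 2. A repeating key of period 2 is used — shifts +10, +6 over and over.
On share: s+10=c, h+6=n, a+10=k, r+6=x, e+10=o.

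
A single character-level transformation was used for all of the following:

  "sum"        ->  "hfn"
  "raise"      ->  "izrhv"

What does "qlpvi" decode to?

Each pair mirrors across the alphabet (s↔h, u↔f, m↔n): positions sum to 25. Each letter is replaced by its mirror in the alphabet: a↔z, b↔y, c↔x, and so on (the Atbash cipher).
Undoing it on qlpvi: q↔j, l↔o, p↔k, v↔e, i↔r.

joker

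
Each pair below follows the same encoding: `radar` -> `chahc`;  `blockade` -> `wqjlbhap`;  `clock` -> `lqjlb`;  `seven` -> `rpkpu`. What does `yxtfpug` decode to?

pigment

r(17)→c(2) and a(0)→h(7) fit y≡15x+7 (mod 26); the inverse of 15 mod 26 is 7. Treating letters as 0–25, the rule is x ↦ 15x + 7 (mod 26).
Decoding yxtfpug: y(24)→7·(24−7)≡15=p; x(23)→7·(23−7)≡8=i; t(19)→7·(19−7)≡6=g; f(5)→7·(5−7)≡12=m; p(15)→7·(15−7)≡4=e; u(20)→7·(20−7)≡13=n; g(6)→7·(6−7)≡19=t (all mod 26).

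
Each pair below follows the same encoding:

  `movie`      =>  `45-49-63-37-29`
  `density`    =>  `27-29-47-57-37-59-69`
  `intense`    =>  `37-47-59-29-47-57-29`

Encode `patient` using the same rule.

51-21-59-37-29-47-59

m(#13)→45 and o(#15)→49: differences scale by 2, so n = 2·pos + 19. With a=1..z=26, the number is 2·pos + 19.
For patient: p=16→51, a=1→21, t=20→59, i=9→37, e=5→29, n=14→47, t=20→59.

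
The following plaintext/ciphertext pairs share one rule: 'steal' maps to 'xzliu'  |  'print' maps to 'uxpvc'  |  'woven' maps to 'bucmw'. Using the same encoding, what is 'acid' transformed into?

fipl

The shift increases by 1 at each position, starting from +5: 5, 6, 7, ….
For acid: a+5=f, c+6=i, i+7=p, d+8=l.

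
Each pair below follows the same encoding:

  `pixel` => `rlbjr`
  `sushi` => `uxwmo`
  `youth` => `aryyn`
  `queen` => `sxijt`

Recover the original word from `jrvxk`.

Letter i (0-indexed) is shifted by i+2, so successive shifts are 2, 3, 4, ….
Reversing it on jrvxk: j−2=h, r−3=o, v−4=r, x−5=s, k−6=e.

horse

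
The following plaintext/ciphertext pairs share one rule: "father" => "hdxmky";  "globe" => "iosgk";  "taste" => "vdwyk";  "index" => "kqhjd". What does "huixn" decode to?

fresh

In father: f→h is +2, a→d is +3, t→x is +4, h→m is +5 — the shift increases by 1 each position. The shift increases by 1 at each position, starting from +2: 2, 3, 4, ….
Undoing it on huixn: h−2=f, u−3=r, i−4=e, x−5=s, n−6=h.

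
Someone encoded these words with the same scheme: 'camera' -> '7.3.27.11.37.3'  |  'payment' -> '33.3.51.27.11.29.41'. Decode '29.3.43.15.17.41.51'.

c(#3)→7 and a(#1)→3: differences scale by 2, so n = 2·pos + 1. The formula is n = 2×(alphabet index, a=1) + 1.
Reversing it on 29.3.43.15.17.41.51: 29→(29−1)÷2=14=n, 3→(3−1)÷2=1=a, 43→(43−1)÷2=21=u, 15→(15−1)÷2=7=g, 17→(17−1)÷2=8=h, 41→(41−1)÷2=20=t, 51→(51−1)÷2=25=y.

naughty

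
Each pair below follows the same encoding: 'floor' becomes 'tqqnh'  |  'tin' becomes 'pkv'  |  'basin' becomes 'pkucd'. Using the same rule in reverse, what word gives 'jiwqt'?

The output letters match the input read backwards, each shifted +2: floor reversed is roolf. The word is reversed, then every letter is shifted forward by 2.
Reversing it on jiwqt: shift back: j−2=h, i−2=g, w−2=u, q−2=o, t−2=r → hguor; then reverse → rough.

rough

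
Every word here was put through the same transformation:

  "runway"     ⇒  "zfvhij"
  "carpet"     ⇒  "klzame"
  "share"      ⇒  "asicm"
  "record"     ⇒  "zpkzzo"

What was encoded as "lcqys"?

It's a Vigenère-style cipher with numeric key [8,11]: position i shifts by key[i mod 2].
Undoing it on lcqys: l−8=d, c−11=r, q−8=i, y−11=n, s−8=k.

drink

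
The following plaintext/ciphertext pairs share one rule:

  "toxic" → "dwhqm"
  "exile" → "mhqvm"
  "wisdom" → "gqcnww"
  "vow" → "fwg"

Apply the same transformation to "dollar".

The shift depends on letter class: consonant t→d is +10, but vowel o→w is +8. Two shifts are in play — +8 for a/e/i/o/u, +10 for every other letter.
On dollar: d(cons)+10=n, o(vowel)+8=w, l(cons)+10=v, l(cons)+10=v, a(vowel)+8=i, r(cons)+10=b.

nwvvib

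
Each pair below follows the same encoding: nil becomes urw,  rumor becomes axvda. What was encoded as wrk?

The output letters match the input read backwards, each shifted +9: nil reversed is lin. The word is reversed, then every letter is shifted forward by 9.
Decoding wrk: shift back: w−9=n, r−9=i, k−9=b → nib; then reverse → bin.

bin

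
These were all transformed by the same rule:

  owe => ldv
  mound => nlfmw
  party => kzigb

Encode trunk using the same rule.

Each pair mirrors across the alphabet (o↔l, w↔d, e↔v): positions sum to 25. Each letter is replaced by its mirror in the alphabet: a↔z, b↔y, c↔x, and so on (the Atbash cipher).
On trunk: t↔g, r↔i, u↔f, n↔m, k↔p.

gifmp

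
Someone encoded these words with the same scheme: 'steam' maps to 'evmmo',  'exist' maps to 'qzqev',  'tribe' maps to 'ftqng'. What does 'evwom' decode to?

stock

Shifts by position in steam: pos 0: s→e (+12), pos 1: t→v (+2), pos 2: e→m (+8), pos 3: a→m (+12), pos 4: m→o (+2) — repeating every 3. The shifts repeat in a cycle of length 3: positions 0,1,… shift by +12, +2, +8, then the pattern repeats.
Decoding evwom: e−12=s, v−2=t, w−8=o, o−12=c, m−2=k.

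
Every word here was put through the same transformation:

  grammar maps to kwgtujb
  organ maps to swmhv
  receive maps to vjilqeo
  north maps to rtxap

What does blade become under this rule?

fqgkm

In grammar: g→k is +4, r→w is +5, a→g is +6, m→t is +7 — the shift increases by 1 each position. Letter i (0-indexed) is shifted by i+4, so successive shifts are 4, 5, 6, ….
For blade: b+4=f, l+5=q, a+6=g, d+7=k, e+8=m.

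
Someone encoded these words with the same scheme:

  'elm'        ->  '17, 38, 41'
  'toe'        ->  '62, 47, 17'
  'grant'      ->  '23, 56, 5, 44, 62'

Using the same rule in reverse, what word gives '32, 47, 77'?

joy

e(#5)→17 and l(#12)→38: differences scale by 3, so n = 3·pos + 2. With a=1..z=26, the number is 3·pos + 2.
Decoding 32, 47, 77: 32→(32−2)÷3=10=j, 47→(47−2)÷3=15=o, 77→(77−2)÷3=25=y.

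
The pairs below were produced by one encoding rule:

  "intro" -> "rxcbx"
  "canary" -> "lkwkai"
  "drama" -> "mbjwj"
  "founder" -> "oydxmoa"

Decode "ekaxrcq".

varnish

A repeating key of period 2 is used — shifts +9, +10 over and over.
Decoding ekaxrcq: e−9=v, k−10=a, a−9=r, x−10=n, r−9=i, c−10=s, q−9=h.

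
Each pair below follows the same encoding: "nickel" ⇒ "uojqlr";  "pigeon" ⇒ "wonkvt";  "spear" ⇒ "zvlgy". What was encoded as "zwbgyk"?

Shifts by position in nickel: pos 0: n→u (+7), pos 1: i→o (+6), pos 2: c→j (+7), pos 3: k→q (+6) — repeating every 2. The shifts repeat in a cycle of length 2: positions 0,1,… shift by +7, +6, then the pattern repeats.
Decoding zwbgyk: z−7=s, w−6=q, b−7=u, g−6=a, y−7=r, k−6=e.

square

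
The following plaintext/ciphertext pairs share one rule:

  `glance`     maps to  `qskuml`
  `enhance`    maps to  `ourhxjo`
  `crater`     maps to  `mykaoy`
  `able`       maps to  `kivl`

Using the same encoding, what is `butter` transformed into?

lbdaoy

Shifts by position in glance: pos 0: g→q (+10), pos 1: l→s (+7), pos 2: a→k (+10), pos 3: n→u (+7) — repeating every 2. The shifts repeat in a cycle of length 2: positions 0,1,… shift by +10, +7, then the pattern repeats.
For butter: b+10=l, u+7=b, t+10=d, t+7=a, e+10=o, r+7=y.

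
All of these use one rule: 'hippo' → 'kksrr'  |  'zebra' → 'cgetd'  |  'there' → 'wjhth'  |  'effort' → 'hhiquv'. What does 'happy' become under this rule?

kcsrb

Shifts by position in hippo: pos 0: h→k (+3), pos 1: i→k (+2), pos 2: p→s (+3), pos 3: p→r (+2) — repeating every 2. A repeating key of period 2 is used — shifts +3, +2 over and over.
On happy: h+3=k, a+2=c, p+3=s, p+2=r, y+3=b.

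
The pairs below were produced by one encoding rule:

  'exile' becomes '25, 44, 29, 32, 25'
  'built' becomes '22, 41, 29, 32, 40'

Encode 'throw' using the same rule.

40, 28, 38, 35, 43

e is letter #5 and maps to 25: an offset of 20. The number is (letter's place in the alphabet, a=1) + 20.
Applying it to throw: t=20→40, h=8→28, r=18→38, o=15→35, w=23→43.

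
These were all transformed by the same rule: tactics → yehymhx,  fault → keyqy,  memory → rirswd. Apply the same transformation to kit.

pmy

The shift depends on letter class: consonant t→y is +5, but vowel a→e is +4. Two shifts are in play — +4 for a/e/i/o/u, +5 for every other letter.
Applying it to kit: k(cons)+5=p, i(vowel)+4=m, t(cons)+5=y.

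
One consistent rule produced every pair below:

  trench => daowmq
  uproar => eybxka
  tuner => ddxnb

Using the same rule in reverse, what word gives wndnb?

Shifts by position in trench: pos 0: t→d (+10), pos 1: r→a (+9), pos 2: e→o (+10), pos 3: n→w (+9) — repeating every 2. A repeating key of period 2 is used — shifts +10, +9 over and over.
Decoding wndnb: w−10=m, n−9=e, d−10=t, n−9=e, b−10=r.

meter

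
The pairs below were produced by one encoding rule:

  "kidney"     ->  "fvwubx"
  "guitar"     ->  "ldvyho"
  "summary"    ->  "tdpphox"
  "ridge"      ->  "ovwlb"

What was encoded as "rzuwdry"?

Treating letters as 0–25, the rule is x ↦ 5x + 7 (mod 26).
Undoing it on rzuwdry: r(17)→21·(17−7)≡2=c; z(25)→21·(25−7)≡14=o; u(20)→21·(20−7)≡13=n; w(22)→21·(22−7)≡3=d; d(3)→21·(3−7)≡20=u; r(17)→21·(17−7)≡2=c; y(24)→21·(24−7)≡19=t (all mod 26).

conduct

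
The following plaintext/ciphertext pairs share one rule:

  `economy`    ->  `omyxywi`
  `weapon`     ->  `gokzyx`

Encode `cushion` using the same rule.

Compare letters: e→o is +10, c→m is +10, o→y is +10 — a constant shift. It's a constant shift of +10 (ROT10).
On cushion: c+10=m, u+10=e, s+10=c, h+10=r, i+10=s, o+10=y, n+10=x.

mecrsyx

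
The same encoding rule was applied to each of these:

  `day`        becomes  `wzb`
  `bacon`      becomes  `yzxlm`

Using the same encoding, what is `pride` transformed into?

kirwv

Each pair mirrors across the alphabet (d↔w, a↔z, y↔b): positions sum to 25. Letters are reflected about the middle of the alphabet (position → 25−position): Atbash.
On pride: p↔k, r↔i, i↔r, d↔w, e↔v.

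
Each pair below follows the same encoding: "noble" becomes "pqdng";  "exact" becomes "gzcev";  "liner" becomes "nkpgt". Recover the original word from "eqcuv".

This is a Caesar cipher with shift 2.
Decoding eqcuv: e−2=c, q−2=o, c−2=a, u−2=s, v−2=t.

coast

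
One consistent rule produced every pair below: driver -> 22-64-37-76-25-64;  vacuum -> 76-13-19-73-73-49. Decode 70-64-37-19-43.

trick

d(#4)→22 and r(#18)→64: differences scale by 3, so n = 3·pos + 10. Each letter becomes 3×(its alphabet position, a=1..z=26) + 10.
Decoding 70-64-37-19-43: 70→(70−10)÷3=20=t, 64→(64−10)÷3=18=r, 37→(37−10)÷3=9=i, 19→(19−10)÷3=3=c, 43→(43−10)÷3=11=k.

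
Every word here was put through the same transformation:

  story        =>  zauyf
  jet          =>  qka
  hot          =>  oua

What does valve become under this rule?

cgsck

The rule splits by letter class: vowels +6, consonants +7.
On valve: v(cons)+7=c, a(vowel)+6=g, l(cons)+7=s, v(cons)+7=c, e(vowel)+6=k.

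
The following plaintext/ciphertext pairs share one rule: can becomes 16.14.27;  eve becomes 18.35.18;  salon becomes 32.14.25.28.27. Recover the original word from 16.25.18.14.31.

clear

c is letter #3 and maps to 16: an offset of 13. The number is (letter's place in the alphabet, a=1) + 13.
Reversing it on 16.25.18.14.31: 16→(16−13)÷1=3=c, 25→(25−13)÷1=12=l, 18→(18−13)÷1=5=e, 14→(14−13)÷1=1=a, 31→(31−13)÷1=18=r.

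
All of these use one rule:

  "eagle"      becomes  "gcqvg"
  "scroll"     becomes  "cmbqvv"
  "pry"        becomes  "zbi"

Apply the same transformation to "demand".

ngwcxn

The shift depends on letter class: consonant g→q is +10, but vowel e→g is +2. Two shifts are in play — +2 for a/e/i/o/u, +10 for every other letter.
On demand: d(cons)+10=n, e(vowel)+2=g, m(cons)+10=w, a(vowel)+2=c, n(cons)+10=x, d(cons)+10=n.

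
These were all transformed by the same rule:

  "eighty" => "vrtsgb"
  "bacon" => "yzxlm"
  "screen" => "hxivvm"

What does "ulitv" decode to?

Each pair mirrors across the alphabet (e↔v, i↔r, g↔t): positions sum to 25. This is the alphabet-reversal cipher (Atbash): a becomes z, b becomes y, etc.
Reversing it on ulitv: u↔f, l↔o, i↔r, t↔g, v↔e.

forge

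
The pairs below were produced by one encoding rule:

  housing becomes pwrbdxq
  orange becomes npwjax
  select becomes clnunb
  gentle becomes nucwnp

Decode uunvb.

The output letters match the input read backwards, each shifted +9: housing reversed is gnisuoh. Read the word backwards and shift each letter +9.
Undoing it on uunvb: shift back: u−9=l, u−9=l, n−9=e, v−9=m, b−9=s → llems; then reverse → smell.

smell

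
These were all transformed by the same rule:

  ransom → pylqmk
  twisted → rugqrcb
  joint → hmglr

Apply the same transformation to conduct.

amlbsar

Every letter moves 24 places later in the alphabet, wrapping around z→a.
Applying it to conduct: c+24=a, o+24=m, n+24=l, d+24=b, u+24=s, c+24=a, t+24=r.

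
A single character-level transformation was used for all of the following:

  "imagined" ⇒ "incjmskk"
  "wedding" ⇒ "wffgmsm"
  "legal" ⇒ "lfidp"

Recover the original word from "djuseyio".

dispatch

In imagined: i→i is +0, m→n is +1, a→c is +2, g→j is +3 — the shift increases by 1 each position. Letter i (0-indexed) is shifted by i+0, so successive shifts are 0, 1, 2, ….
Undoing it on djuseyio: d−0=d, j−1=i, u−2=s, s−3=p, e−4=a, y−5=t, i−6=c, o−7=h.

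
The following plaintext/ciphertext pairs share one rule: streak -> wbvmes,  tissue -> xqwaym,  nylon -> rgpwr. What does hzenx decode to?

Shifts by position in streak: pos 0: s→w (+4), pos 1: t→b (+8), pos 2: r→v (+4), pos 3: e→m (+8) — repeating every 2. The shifts repeat in a cycle of length 2: positions 0,1,… shift by +4, +8, then the pattern repeats.
Undoing it on hzenx: h−4=d, z−8=r, e−4=a, n−8=f, x−4=t.

draft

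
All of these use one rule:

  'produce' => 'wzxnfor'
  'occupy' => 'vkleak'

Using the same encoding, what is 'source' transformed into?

In produce: p→w is +7, r→z is +8, o→x is +9, d→n is +10 — the shift increases by 1 each position. Each letter shifts forward by (position + 7), i.e. 7, 8, 9, … — the shift grows by one for each successive letter.
For source: s+7=z, o+8=w, u+9=d, r+10=b, c+11=n, e+12=q.

zwdbnq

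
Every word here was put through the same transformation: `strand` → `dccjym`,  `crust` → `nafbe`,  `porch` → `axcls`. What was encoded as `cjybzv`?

Shifts by position in strand: pos 0: s→d (+11), pos 1: t→c (+9), pos 2: r→c (+11), pos 3: a→j (+9) — repeating every 2. A repeating key of period 2 is used — shifts +11, +9 over and over.
Undoing it on cjybzv: c−11=r, j−9=a, y−11=n, b−9=s, z−11=o, v−9=m.

ransom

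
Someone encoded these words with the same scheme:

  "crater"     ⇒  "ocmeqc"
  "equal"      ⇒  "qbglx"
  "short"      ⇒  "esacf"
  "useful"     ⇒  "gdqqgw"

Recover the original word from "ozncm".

cobra

Shifts by position in crater: pos 0: c→o (+12), pos 1: r→c (+11), pos 2: a→m (+12), pos 3: t→e (+11) — repeating every 2. A repeating key of period 2 is used — shifts +12, +11 over and over.
Decoding ozncm: o−12=c, z−11=o, n−12=b, c−11=r, m−12=a.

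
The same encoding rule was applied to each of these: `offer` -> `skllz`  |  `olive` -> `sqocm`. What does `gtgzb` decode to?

coast

Letter i (0-indexed) is shifted by i+4, so successive shifts are 4, 5, 6, ….
Reversing it on gtgzb: g−4=c, t−5=o, g−6=a, z−7=s, b−8=t.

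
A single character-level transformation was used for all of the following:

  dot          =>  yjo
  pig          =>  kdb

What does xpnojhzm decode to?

customer

Compare letters: d→y is +21, o→j is +21, t→o is +21 — a constant shift. It's a constant shift of +21 (ROT21).
Reversing it on xpnojhzm: x−21=c, p−21=u, n−21=s, o−21=t, j−21=o, h−21=m, z−21=e, m−21=r.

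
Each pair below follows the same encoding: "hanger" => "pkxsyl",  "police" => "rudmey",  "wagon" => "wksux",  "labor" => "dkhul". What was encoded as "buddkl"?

dollar

h(7)→p(15) and a(0)→k(10) fit y≡23x+10 (mod 26); the inverse of 23 mod 26 is 17. This is an affine cipher: with a=0,…,z=25, each position x becomes (23x+10) mod 26.
Undoing it on buddkl: b(1)→17·(1−10)≡3=d; u(20)→17·(20−10)≡14=o; d(3)→17·(3−10)≡11=l; d(3)→17·(3−10)≡11=l; k(10)→17·(10−10)≡0=a; l(11)→17·(11−10)≡17=r (all mod 26).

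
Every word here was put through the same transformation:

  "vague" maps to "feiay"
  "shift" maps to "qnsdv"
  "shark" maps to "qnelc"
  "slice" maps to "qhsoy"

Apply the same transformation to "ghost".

v(21)→f(5) and a(0)→e(4) fit y≡5x+4 (mod 26); the inverse of 5 mod 26 is 21. This is an affine cipher: with a=0,…,z=25, each position x becomes (5x+4) mod 26.
Applying it to ghost: g(6)→5·6+4≡8=i; h(7)→5·7+4≡13=n; o(14)→5·14+4≡22=w; s(18)→5·18+4≡16=q; t(19)→5·19+4≡21=v (all mod 26).

inwqv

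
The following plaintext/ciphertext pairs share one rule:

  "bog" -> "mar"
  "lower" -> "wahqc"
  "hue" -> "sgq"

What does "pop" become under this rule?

Two shifts are in play — +12 for a/e/i/o/u, +11 for every other letter.
Applying it to pop: p(cons)+11=a, o(vowel)+12=a, p(cons)+11=a.

aaa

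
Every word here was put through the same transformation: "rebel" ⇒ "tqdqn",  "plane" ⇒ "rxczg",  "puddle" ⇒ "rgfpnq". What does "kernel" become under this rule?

mqtzgx

Shifts by position in rebel: pos 0: r→t (+2), pos 1: e→q (+12), pos 2: b→d (+2), pos 3: e→q (+12) — repeating every 2. It's a Vigenère-style cipher with numeric key [2,12]: position i shifts by key[i mod 2].
On kernel: k+2=m, e+12=q, r+2=t, n+12=z, e+2=g, l+12=x.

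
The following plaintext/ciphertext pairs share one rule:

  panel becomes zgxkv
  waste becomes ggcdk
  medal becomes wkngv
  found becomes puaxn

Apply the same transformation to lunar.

The shift depends on letter class: consonant p→z is +10, but vowel a→g is +6. The rule splits by letter class: vowels +6, consonants +10.
For lunar: l(cons)+10=v, u(vowel)+6=a, n(cons)+10=x, a(vowel)+6=g, r(cons)+10=b.

vaxgb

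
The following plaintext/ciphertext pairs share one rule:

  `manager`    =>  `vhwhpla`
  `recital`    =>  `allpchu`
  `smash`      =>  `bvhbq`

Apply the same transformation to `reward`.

The shift depends on letter class: consonant m→v is +9, but vowel a→h is +7. Vowels shift forward by 7 and consonants shift forward by 9.
Applying it to reward: r(cons)+9=a, e(vowel)+7=l, w(cons)+9=f, a(vowel)+7=h, r(cons)+9=a, d(cons)+9=m.

alfham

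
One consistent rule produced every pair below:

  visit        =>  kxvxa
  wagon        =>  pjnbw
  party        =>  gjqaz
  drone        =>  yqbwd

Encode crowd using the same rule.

tqbpy

v(21)→k(10) and i(8)→x(23) fit y≡5x+9 (mod 26); the inverse of 5 mod 26 is 21. Treating letters as 0–25, the rule is x ↦ 5x + 9 (mod 26).
For crowd: c(2)→5·2+9≡19=t; r(17)→5·17+9≡16=q; o(14)→5·14+9≡1=b; w(22)→5·22+9≡15=p; d(3)→5·3+9≡24=y (all mod 26).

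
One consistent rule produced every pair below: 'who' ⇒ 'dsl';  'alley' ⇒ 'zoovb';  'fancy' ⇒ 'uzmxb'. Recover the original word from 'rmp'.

Each pair mirrors across the alphabet (w↔d, h↔s, o↔l): positions sum to 25. This is the alphabet-reversal cipher (Atbash): a becomes z, b becomes y, etc.
Decoding rmp: r↔i, m↔n, p↔k.

ink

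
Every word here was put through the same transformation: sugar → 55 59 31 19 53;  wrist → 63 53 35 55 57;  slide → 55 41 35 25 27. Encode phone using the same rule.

49 33 47 45 27

s(#19)→55 and u(#21)→59: differences scale by 2, so n = 2·pos + 17. The formula is n = 2×(alphabet index, a=1) + 17.
Applying it to phone: p=16→49, h=8→33, o=15→47, n=14→45, e=5→27.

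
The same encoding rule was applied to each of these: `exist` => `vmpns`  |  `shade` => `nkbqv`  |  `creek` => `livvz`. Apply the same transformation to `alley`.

e(4)→v(21) and x(23)→m(12) fit y≡5x+1 (mod 26); the inverse of 5 mod 26 is 21. Treating letters as 0–25, the rule is x ↦ 5x + 1 (mod 26).
On alley: a(0)→5·0+1≡1=b; l(11)→5·11+1≡4=e; l(11)→5·11+1≡4=e; e(4)→5·4+1≡21=v; y(24)→5·24+1≡17=r (all mod 26).

beevr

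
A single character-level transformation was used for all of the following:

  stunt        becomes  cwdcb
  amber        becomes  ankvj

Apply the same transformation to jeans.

bwjns

The word is reversed, then every letter is shifted forward by 9.
Applying it to jeans: reverse → snaej; then shift: s+9=b, n+9=w, a+9=j, e+9=n, j+9=s.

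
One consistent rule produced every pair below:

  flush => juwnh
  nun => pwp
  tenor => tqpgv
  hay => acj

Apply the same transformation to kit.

vkm

The output letters match the input read backwards, each shifted +2: flush reversed is hsulf. Read the word backwards and shift each letter +2.
On kit: reverse → tik; then shift: t+2=v, i+2=k, k+2=m.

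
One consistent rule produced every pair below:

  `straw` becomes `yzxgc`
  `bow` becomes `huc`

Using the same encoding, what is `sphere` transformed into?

Compare letters: s→y is +6, t→z is +6, r→x is +6 — a constant shift. It's a constant shift of +6 (ROT6).
On sphere: s+6=y, p+6=v, h+6=n, e+6=k, r+6=x, e+6=k.

yvnkxk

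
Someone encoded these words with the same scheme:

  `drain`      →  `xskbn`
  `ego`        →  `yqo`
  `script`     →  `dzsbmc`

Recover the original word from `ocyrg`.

The output letters match the input read backwards, each shifted +10: drain reversed is niard. The word is reversed, then every letter is shifted forward by 10.
Undoing it on ocyrg: shift back: o−10=e, c−10=s, y−10=o, r−10=h, g−10=w → esohw; then reverse → whose.

whose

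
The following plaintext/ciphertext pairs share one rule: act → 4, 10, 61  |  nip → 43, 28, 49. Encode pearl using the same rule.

49, 16, 4, 55, 37

a(#1)→4 and c(#3)→10: differences scale by 3, so n = 3·pos + 1. With a=1..z=26, the number is 3·pos + 1.
For pearl: p=16→49, e=5→16, a=1→4, r=18→55, l=12→37.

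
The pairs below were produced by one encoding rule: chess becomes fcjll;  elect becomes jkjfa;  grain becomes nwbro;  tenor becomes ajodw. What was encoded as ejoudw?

vendor

c(2)→f(5) and h(7)→c(2) fit y≡15x+1 (mod 26); the inverse of 15 mod 26 is 7. This is an affine cipher: with a=0,…,z=25, each position x becomes (15x+1) mod 26.
Undoing it on ejoudw: e(4)→7·(4−1)≡21=v; j(9)→7·(9−1)≡4=e; o(14)→7·(14−1)≡13=n; u(20)→7·(20−1)≡3=d; d(3)→7·(3−1)≡14=o; w(22)→7·(22−1)≡17=r (all mod 26).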